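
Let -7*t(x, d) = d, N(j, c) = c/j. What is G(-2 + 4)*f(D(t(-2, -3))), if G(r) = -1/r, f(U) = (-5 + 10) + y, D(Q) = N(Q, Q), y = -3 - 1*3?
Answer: 1/2 ≈ 0.50000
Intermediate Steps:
t(x, d) = -d/7
y = -6 (y = -3 - 3 = -6)
D(Q) = 1 (D(Q) = Q/Q = 1)
f(U) = -1 (f(U) = (-5 + 10) - 6 = 5 - 6 = -1)
G(-2 + 4)*f(D(t(-2, -3))) = -1/(-2 + 4)*(-1) = -1/2*(-1) = 1/2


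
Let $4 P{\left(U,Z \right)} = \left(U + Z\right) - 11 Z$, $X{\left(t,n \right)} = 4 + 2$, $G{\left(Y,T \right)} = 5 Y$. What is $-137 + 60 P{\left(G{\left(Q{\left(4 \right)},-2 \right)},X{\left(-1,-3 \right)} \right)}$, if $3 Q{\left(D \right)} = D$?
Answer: $-937$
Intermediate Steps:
$Q{\left(D \right)} = \frac{D}{3}$
$X{\left(t,n \right)} = 6$
$P{\left(U,Z \right)} = - \frac{5 Z}{2} + \frac{U}{4}$ ($P{\left(U,Z \right)} = \frac{\left(U + Z\right) - 11 Z}{4} = \frac{U - 10 Z}{4} = - \frac{5 Z}{2} + \frac{U}{4}$)
$-137 + 60 P{\left(G{\left(Q{\left(4 \right)},-2 \right)},X{\left(-1,-3 \right)} \right)} = -137 + 60 \left(\left(- \frac{5}{2}\right) 6 + \frac{5 \cdot \frac{1}{3} \cdot 4}{4}\right) = -137 + 60 \left(-15 + \frac{5 \cdot \frac{4}{3}}{4}\right) = -137 + 60 \left(-15 + \frac{1}{4} \cdot \frac{20}{3}\right) = -137 + 60 \left(-15 + \frac{5}{3}\right) = -137 + 60 \left(- \frac{40}{3}\right) = -137 - 800 = -937$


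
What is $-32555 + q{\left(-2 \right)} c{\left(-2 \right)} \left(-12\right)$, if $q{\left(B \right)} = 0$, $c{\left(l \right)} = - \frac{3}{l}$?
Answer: $-32555$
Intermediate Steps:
$-32555 + q{\left(-2 \right)} c{\left(-2 \right)} \left(-12\right) = -32555 + 0 \left(- \frac{3}{-2}\right) \left(-12\right) = -32555 + 0 \left(\left(-3\right) \left(- \frac{1}{2}\right)\right) \left(-12\right) = -32555 + 0 \cdot \frac{3}{2} \left(-12\right) = -32555 + 0 \left(-12\right) = -32555 + 0 = -32555$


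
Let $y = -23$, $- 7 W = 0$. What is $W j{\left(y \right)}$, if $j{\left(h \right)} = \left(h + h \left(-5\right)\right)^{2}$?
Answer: $0$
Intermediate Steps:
$W = 0$ ($W = \left(- \frac{1}{7}\right) 0 = 0$)
$j{\left(h \right)} = 16 h^{2}$ ($j{\left(h \right)} = \left(h - 5 h\right)^{2} = \left(- 4 h\right)^{2} = 16 h^{2}$)
$W j{\left(y \right)} = 0 \cdot 16 \left(-23\right)^{2} = 0 \cdot 16 \cdot 529 = 0 \cdot 8464 = 0$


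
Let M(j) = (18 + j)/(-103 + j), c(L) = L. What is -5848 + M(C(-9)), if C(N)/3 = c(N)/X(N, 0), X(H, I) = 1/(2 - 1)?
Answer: -760231/130 ≈ -5847.9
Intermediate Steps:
X(H, I) = 1 (X(H, I) = 1/1 = 1)
C(N) = 3*N (C(N) = 3*(N/1) = 3*(N*1) = 3*N)
M(j) = (18 + j)/(-103 + j)
-5848 + M(C(-9)) = -5848 + (18 + 3*(-9))/(-103 + 3*(-9)) = -5848 + (18 - 27)/(-103 - 27) = -5848 - 9/(-130) = -5848 - 1/130*(-9) = -5848 + 9/130 = -760231/130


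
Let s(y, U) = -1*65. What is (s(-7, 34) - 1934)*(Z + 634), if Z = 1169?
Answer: -3604197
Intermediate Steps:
s(y, U) = -65
(s(-7, 34) - 1934)*(Z + 634) = (-65 - 1934)*(1169 + 634) = -1999*1803 = -3604197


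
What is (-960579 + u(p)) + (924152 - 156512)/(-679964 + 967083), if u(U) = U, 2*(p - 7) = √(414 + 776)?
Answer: -275797704428/287119 + √1190/2 ≈ -9.6055e+5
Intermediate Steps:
p = 7 + √1190/2 (p = 7 + √(414 + 776)/2 = 7 + √1190/2 ≈ 24.248)
(-960579 + u(p)) + (924152 - 156512)/(-679964 + 967083) = (-960579 + (7 + √1190/2)) + (924152 - 156512)/(-679964 + 967083) = (-960572 + √1190/2) + 767640/287119 = -275797704428/287119 + √1190/2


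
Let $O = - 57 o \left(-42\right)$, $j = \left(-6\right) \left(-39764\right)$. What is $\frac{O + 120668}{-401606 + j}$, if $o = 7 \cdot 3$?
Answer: $- \frac{85471}{81511} \approx -1.0486$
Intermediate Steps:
$o = 21$
$j = 238584$
$O = 50274$ ($O = \left(-57\right) 21 \left(-42\right) = \left(-1197\right) \left(-42\right) = 50274$)
$\frac{O + 120668}{-401606 + j} = \frac{50274 + 120668}{-401606 + 238584} = \frac{170942}{-163022} = 170942 \left(- \frac{1}{163022}\right) = - \frac{85471}{81511}$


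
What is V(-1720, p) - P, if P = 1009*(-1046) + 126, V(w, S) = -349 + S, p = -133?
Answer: 1054806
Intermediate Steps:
P = -1055288 (P = -1055414 + 126 = -1055288)
V(-1720, p) - P = (-349 - 133) - 1*(-1055288) = -482 + 1055288 = 1054806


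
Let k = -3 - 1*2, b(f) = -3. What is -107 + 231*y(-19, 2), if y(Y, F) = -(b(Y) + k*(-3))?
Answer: -2879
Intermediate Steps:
k = -5 (k = -3 - 2 = -5)
y(Y, F) = -12 (y(Y, F) = -(-3 - 5*(-3)) = -(-3 + 15) = -1*12 = -12)
-107 + 231*y(-19, 2) = -107 + 231*(-12) = -107 - 2772 = -2879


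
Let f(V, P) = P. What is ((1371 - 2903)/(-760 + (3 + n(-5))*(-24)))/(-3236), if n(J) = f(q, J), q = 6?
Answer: -383/576008 ≈ -0.00066492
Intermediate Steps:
n(J) = J
((1371 - 2903)/(-760 + (3 + n(-5))*(-24)))/(-3236) = ((1371 - 2903)/(-760 + (3 - 5)*(-24)))/(-3236) = -1532/(-760 - 2*(-24))*(-1/3236) = -1532/(-760 + 48)*(-1/3236) = -1532/(-712)*(-1/3236) = -1532*(-1/712)*(-1/3236) = (383/178)*(-1/3236) = -383/576008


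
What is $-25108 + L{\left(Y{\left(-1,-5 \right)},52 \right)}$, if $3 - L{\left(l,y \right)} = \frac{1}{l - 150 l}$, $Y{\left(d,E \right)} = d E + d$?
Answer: $- \frac{14962579}{596} \approx -25105.0$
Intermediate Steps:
$Y{\left(d,E \right)} = d + E d$ ($Y{\left(d,E \right)} = E d + d = d + E d$)
$L{\left(l,y \right)} = 3 + \frac{1}{149 l}$ ($L{\left(l,y \right)} = 3 - \frac{1}{l - 150 l} = 3 - \frac{1}{\left(-149\right) l} = 3 - - \frac{1}{149 l} = 3 + \frac{1}{149 l}$)
$-25108 + L{\left(Y{\left(-1,-5 \right)},52 \right)} = -25108 + \left(3 + \frac{1}{149 \left(- (1 - 5)\right)}\right) = -25108 + \left(3 + \frac{1}{149 \left(\left(-1\right) \left(-4\right)\right)}\right) = -25108 + \left(3 + \frac{1}{149 \cdot 4}\right) = -25108 + \left(3 + \frac{1}{149} \cdot \frac{1}{4}\right) = -25108 + \left(3 + \frac{1}{596}\right) = -25108 + \frac{1789}{596} = - \frac{14962579}{596}$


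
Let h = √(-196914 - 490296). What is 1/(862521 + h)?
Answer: 287507/247981054217 - I*√687210/743943162651 ≈ 1.1594e-6 - 1.1143e-9*I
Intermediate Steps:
h = I*√687210 (h = √(-687210) = I*√687210 ≈ 828.98*I)
1/(862521 + h) = 1/(862521 + I*√687210)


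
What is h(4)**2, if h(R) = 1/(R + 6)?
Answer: 1/100 ≈ 0.010000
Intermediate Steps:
h(R) = 1/(6 + R)
h(4)**2 = (1/(6 + 4))**2 = (1/10)**2 = 1/100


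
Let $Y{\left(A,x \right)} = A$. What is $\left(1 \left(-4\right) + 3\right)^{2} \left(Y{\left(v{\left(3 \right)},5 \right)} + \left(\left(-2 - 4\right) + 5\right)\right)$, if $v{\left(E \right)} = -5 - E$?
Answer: $-9$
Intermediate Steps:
$\left(1 \left(-4\right) + 3\right)^{2} \left(Y{\left(v{\left(3 \right)},5 \right)} + \left(\left(-2 - 4\right) + 5\right)\right) = \left(1 \left(-4\right) + 3\right)^{2} \left(\left(-5 - 3\right) + \left(\left(-2 - 4\right) + 5\right)\right) = \left(-4 + 3\right)^{2} \left(\left(-5 - 3\right) + \left(-6 + 5\right)\right) = \left(-1\right)^{2} \left(-8 - 1\right) = 1 \left(-9\right) = -9$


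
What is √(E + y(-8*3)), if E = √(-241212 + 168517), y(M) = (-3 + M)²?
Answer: √(729 + I*√72695) ≈ 27.443 + 4.9123*I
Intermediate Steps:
E = I*√72695 (E = √(-72695) = I*√72695 ≈ 269.62*I)
√(E + y(-8*3)) = √(I*√72695 + (-3 - 8*3)²) = √(I*√72695 + (-3 - 24)²) = √(I*√72695 + (-27)²) = √(I*√72695 + 729) = √(729 + I*√72695)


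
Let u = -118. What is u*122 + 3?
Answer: -14393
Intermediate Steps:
u*122 + 3 = -118*122 + 3 = -14396 + 3 = -14393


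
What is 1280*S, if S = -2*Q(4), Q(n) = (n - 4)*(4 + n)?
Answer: 0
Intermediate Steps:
Q(n) = (-4 + n)*(4 + n)
S = 0 (S = -2*(-16 + 4²) = -2*(-16 + 16) = -2*0 = 0)
1280*S = 1280*0 = 0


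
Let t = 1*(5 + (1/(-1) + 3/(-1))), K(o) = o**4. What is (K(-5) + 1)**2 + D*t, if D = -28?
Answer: 391848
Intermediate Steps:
t = 1 (t = 1*(5 + (1*(-1) + 3*(-1))) = 1*(5 + (-1 - 3)) = 1*(5 - 4) = 1*1 = 1)
(K(-5) + 1)**2 + D*t = ((-5)**4 + 1)**2 - 28*1 = (625 + 1)**2 - 28 = 626**2 - 28 = 391876 - 28 = 391848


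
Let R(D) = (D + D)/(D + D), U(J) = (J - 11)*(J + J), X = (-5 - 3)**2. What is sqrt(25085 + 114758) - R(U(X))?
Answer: -1 + sqrt(139843) ≈ 372.96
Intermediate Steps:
X = 64 (X = (-8)**2 = 64)
U(J) = 2*J*(-11 + J) (U(J) = (-11 + J)*(2*J) = 2*J*(-11 + J))
R(D) = 1 (R(D) = (2*D)/((2*D)) = (2*D)*(1/(2*D)) = 1)
sqrt(25085 + 114758) - R(U(X)) = sqrt(25085 + 114758) - 1*1 = sqrt(139843) - 1 = -1 + sqrt(139843)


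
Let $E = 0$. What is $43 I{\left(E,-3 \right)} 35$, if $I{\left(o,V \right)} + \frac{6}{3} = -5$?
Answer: $-10535$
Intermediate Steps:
$I{\left(o,V \right)} = -7$ ($I{\left(o,V \right)} = -2 - 5 = -7$)
$43 I{\left(E,-3 \right)} 35 = 43 \left(-7\right) 35 = \left(-301\right) 35 = -10535$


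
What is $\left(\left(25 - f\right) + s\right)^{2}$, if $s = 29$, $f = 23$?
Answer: $961$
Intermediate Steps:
$\left(\left(25 - f\right) + s\right)^{2} = \left(\left(25 - 23\right) + 29\right)^{2} = \left(2 + 29\right)^{2} = 31^{2} = 961$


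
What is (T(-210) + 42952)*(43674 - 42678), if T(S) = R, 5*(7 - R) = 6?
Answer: 213929844/5 ≈ 4.2786e+7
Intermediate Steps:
R = 29/5 (R = 7 - ⅕*6 = 7 - 6/5 = 29/5 ≈ 5.8000)
T(S) = 29/5
(T(-210) + 42952)*(43674 - 42678) = (29/5 + 42952)*(43674 - 42678) = (214789/5)*996 = 213929844/5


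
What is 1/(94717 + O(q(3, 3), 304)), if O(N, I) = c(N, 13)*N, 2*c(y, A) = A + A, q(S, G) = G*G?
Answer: 1/94834 ≈ 1.0545e-5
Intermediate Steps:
q(S, G) = G**2
c(y, A) = A (c(y, A) = (A + A)/2 = (2*A)/2 = A)
O(N, I) = 13*N
1/(94717 + O(q(3, 3), 304)) = 1/(94717 + 13*3**2) = 1/(94717 + 13*9) = 1/(94717 + 117) = 1/94834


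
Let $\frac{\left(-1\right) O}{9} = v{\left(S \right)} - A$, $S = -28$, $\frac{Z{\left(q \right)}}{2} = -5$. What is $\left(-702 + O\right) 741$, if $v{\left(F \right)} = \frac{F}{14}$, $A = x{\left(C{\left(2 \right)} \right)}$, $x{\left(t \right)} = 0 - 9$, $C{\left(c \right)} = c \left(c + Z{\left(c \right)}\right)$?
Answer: $-566865$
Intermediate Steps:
$Z{\left(q \right)} = -10$ ($Z{\left(q \right)} = 2 \left(-5\right) = -10$)
$C{\left(c \right)} = c \left(-10 + c\right)$ ($C{\left(c \right)} = c \left(c - 10\right) = c \left(-10 + c\right)$)
$x{\left(t \right)} = -9$ ($x{\left(t \right)} = 0 - 9 = -9$)
$A = -9$
$v{\left(F \right)} = \frac{F}{14}$ ($v{\left(F \right)} = F \frac{1}{14} = \frac{F}{14}$)
$O = -63$ ($O = - 9 \left(\frac{1}{14} \left(-28\right) - -9\right) = - 9 \left(-2 + 9\right) = \left(-9\right) 7 = -63$)
$\left(-702 + O\right) 741 = \left(-702 - 63\right) 741 = \left(-765\right) 741 = -566865$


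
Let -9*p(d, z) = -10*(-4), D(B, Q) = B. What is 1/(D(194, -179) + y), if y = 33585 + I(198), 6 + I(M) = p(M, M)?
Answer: 9/303917 ≈ 2.9613e-5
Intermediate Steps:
p(d, z) = -40/9 (p(d, z) = -(-10)*(-4)/9 = -⅑*40 = -40/9)
I(M) = -94/9 (I(M) = -6 - 40/9 = -94/9)
y = 302171/9 (y = 33585 - 94/9 = 302171/9 ≈ 33575.)
1/(D(194, -179) + y) = 1/(194 + 302171/9) = 1/(303917/9) = 9/303917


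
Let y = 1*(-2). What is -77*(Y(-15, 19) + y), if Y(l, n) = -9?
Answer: 847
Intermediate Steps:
y = -2
-77*(Y(-15, 19) + y) = -77*(-9 - 2) = -77*(-11) = 847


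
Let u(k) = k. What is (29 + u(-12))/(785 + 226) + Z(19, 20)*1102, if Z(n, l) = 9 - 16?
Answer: -7798837/1011 ≈ -7714.0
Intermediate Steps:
Z(n, l) = -7
(29 + u(-12))/(785 + 226) + Z(19, 20)*1102 = (29 - 12)/(785 + 226) - 7*1102 = 17/1011 - 7714 = -7798837/1011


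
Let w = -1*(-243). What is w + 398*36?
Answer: 14571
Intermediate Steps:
w = 243
w + 398*36 = 243 + 398*36 = 243 + 14328 = 14571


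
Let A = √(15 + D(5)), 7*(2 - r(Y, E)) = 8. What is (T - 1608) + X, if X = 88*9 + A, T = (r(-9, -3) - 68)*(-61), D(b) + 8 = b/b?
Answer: 22958/7 + 2*√2 ≈ 3282.5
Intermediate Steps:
D(b) = -7 (D(b) = -8 + b/b = -8 + 1 = -7)
r(Y, E) = 6/7 (r(Y, E) = 2 - ⅐*8 = 2 - 8/7 = 6/7)
A = 2*√2 (A = √(15 - 7) = √8 = 2*√2 ≈ 2.8284)
T = 28670/7 (T = (6/7 - 68)*(-61) = -470/7*(-61) = 28670/7 ≈ 4095.7)
X = 792 + 2*√2 (X = 88*9 + 2*√2 = 792 + 2*√2 ≈ 794.83)
(T - 1608) + X = (28670/7 - 1608) + (792 + 2*√2) = 17414/7 + (792 + 2*√2) = 22958/7 + 2*√2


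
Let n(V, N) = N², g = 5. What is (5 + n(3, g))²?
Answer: 900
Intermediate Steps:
(5 + n(3, g))² = (5 + 5²)² = (5 + 25)² = 30² = 900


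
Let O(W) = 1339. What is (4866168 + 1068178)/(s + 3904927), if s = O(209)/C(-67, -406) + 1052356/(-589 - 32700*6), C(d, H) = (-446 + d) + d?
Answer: 3240823582280/2132527273621 ≈ 1.5197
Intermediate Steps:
C(d, H) = -446 + 2*d
s = -873866951/114137620 (s = 1339/(-446 + 2*(-67)) + 1052356/(-589 - 32700*6) = 1339/(-446 - 134) + 1052356/(-589 - 545*360) = 1339/(-580) + 1052356/(-589 - 196200) = 1339*(-1/580) + 1052356/(-196789) = -1339/580 + 1052356*(-1/196789) = -1339/580 - 1052356/196789 = -873866951/114137620 ≈ -7.6563)
(4866168 + 1068178)/(s + 3904927) = (4866168 + 1068178)/(-873866951/114137620 + 3904927) = 5934346/(445698200186789/114137620) = 5934346*(114137620/445698200186789) = 3240823582280/2132527273621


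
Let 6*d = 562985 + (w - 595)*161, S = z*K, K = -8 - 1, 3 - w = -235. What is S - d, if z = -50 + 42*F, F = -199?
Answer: -25738/3 ≈ -8579.3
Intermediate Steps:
w = 238 (w = 3 - 1*(-235) = 3 + 235 = 238)
K = -9
z = -8408 (z = -50 + 42*(-199) = -50 - 8358 = -8408)
S = 75672 (S = -8408*(-9) = 75672)
d = 252754/3 (d = (562985 + (238 - 595)*161)/6 = (562985 - 357*161)/6 = (562985 - 57477)/6 = (⅙)*505508 = 252754/3 ≈ 84251.)
S - d = 75672 - 1*252754/3 = 75672 - 252754/3 = -25738/3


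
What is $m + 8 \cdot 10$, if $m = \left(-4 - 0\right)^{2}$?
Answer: $96$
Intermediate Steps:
$m = 16$ ($m = \left(-4 + 0\right)^{2} = \left(-4\right)^{2} = 16$)
$m + 8 \cdot 10 = 16 + 8 \cdot 10 = 16 + 80 = 96$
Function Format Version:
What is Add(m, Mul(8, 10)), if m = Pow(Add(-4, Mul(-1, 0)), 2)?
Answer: 96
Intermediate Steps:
m = 16 (m = Pow(Add(-4, 0), 2) = Pow(-4, 2) = 16)
Add(m, Mul(8, 10)) = Add(16, Mul(8, 10)) = Add(16, 80) = 96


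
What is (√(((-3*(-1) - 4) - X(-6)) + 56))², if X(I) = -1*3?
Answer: 58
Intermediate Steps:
X(I) = -3
(√(((-3*(-1) - 4) - X(-6)) + 56))² = (√(((-3*(-1) - 4) - 1*(-3)) + 56))² = (√(((3 - 4) + 3) + 56))² = (√((-1 + 3) + 56))² = (√(2 + 56))² = (√58)² = 58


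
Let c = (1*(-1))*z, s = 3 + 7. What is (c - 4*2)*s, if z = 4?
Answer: -120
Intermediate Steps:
s = 10
c = -4 (c = (1*(-1))*4 = -1*4 = -4)
(c - 4*2)*s = (-4 - 4*2)*10 = (-4 - 8)*10 = -12*10 = -120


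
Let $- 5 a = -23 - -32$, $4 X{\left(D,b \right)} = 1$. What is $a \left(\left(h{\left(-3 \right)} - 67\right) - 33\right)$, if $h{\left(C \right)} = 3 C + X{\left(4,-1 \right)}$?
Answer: $\frac{783}{4} \approx 195.75$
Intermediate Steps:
$X{\left(D,b \right)} = \frac{1}{4}$ ($X{\left(D,b \right)} = \frac{1}{4} \cdot 1 = \frac{1}{4}$)
$h{\left(C \right)} = \frac{1}{4} + 3 C$ ($h{\left(C \right)} = 3 C + \frac{1}{4} = \frac{1}{4} + 3 C$)
$a = - \frac{9}{5}$ ($a = - \frac{-23 - -32}{5} = - \frac{-23 + 32}{5} = \left(- \frac{1}{5}\right) 9 = - \frac{9}{5} \approx -1.8$)
$a \left(\left(h{\left(-3 \right)} - 67\right) - 33\right) = - \frac{9 \left(\left(\left(\frac{1}{4} + 3 \left(-3\right)\right) - 67\right) - 33\right)}{5} = - \frac{9 \left(\left(\left(\frac{1}{4} - 9\right) - 67\right) - 33\right)}{5} = - \frac{9 \left(\left(- \frac{35}{4} - 67\right) - 33\right)}{5} = - \frac{9 \left(- \frac{303}{4} - 33\right)}{5} = \left(- \frac{9}{5}\right) \left(- \frac{435}{4}\right) = \frac{783}{4}$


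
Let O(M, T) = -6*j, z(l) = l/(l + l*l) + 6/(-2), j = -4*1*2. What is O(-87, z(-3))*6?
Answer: 288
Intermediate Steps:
j = -8 (j = -4*2 = -8)
z(l) = -3 + l/(l + l²) (z(l) = l/(l + l²) + 6*(-½) = l/(l + l²) - 3 = -3 + l/(l + l²))
O(M, T) = 48 (O(M, T) = -6*(-8) = 48)
O(-87, z(-3))*6 = 48*6 = 288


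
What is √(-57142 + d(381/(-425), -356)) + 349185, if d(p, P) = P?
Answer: 349185 + 37*I*√42 ≈ 3.4919e+5 + 239.79*I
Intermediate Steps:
√(-57142 + d(381/(-425), -356)) + 349185 = √(-57142 - 356) + 349185 = √(-57498) + 349185 = 37*I*√42 + 349185 = 349185 + 37*I*√42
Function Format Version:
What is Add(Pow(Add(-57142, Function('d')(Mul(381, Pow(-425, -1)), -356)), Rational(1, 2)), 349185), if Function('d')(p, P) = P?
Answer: Add(349185, Mul(37, I, Pow(42, Rational(1, 2)))) ≈ Add(3.4919e+5, Mul(239.79, I))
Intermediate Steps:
Add(Pow(Add(-57142, Function('d')(Mul(381, Pow(-425, -1)), -356)), Rational(1, 2)), 349185) = Add(Pow(Add(-57142, -356), Rational(1, 2)), 349185) = Add(Pow(-57498, Rational(1, 2)), 349185) = Add(Mul(37, I, Pow(42, Rational(1, 2))), 349185) = Add(349185, Mul(37, I, Pow(42, Rational(1, 2))))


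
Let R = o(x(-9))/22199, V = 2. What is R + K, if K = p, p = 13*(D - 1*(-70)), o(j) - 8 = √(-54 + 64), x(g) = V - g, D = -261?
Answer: -55120109/22199 + √10/22199 ≈ -2483.0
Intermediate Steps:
x(g) = 2 - g
o(j) = 8 + √10 (o(j) = 8 + √(-54 + 64) = 8 + √10)
R = 8/22199 + √10/22199 (R = (8 + √10)/22199 = (8 + √10)*(1/22199) = 8/22199 + √10/22199 ≈ 0.00050283)
p = -2483 (p = 13*(-261 - 1*(-70)) = 13*(-261 + 70) = 13*(-191) = -2483)
K = -2483
R + K = (8/22199 + √10/22199) - 2483 = -55120109/22199 + √10/22199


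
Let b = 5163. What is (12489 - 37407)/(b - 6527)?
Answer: 12459/682 ≈ 18.268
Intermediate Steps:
(12489 - 37407)/(b - 6527) = (12489 - 37407)/(5163 - 6527) = -24918/(-1364) = -24918*(-1/1364) = 12459/682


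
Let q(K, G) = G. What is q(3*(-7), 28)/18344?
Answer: 7/4586 ≈ 0.0015264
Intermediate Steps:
q(3*(-7), 28)/18344 = 28/18344 = 28*(1/18344) = 7/4586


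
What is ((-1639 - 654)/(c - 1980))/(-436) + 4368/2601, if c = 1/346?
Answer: 217105625869/129484041474 ≈ 1.6767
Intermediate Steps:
c = 1/346 ≈ 0.0028902
((-1639 - 654)/(c - 1980))/(-436) + 4368/2601 = ((-1639 - 654)/(1/346 - 1980))/(-436) + 4368/2601 = -2293/(-685079/346)*(-1/436) + 4368*(1/2601) = -2293*(-346/685079)*(-1/436) + 1456/867 = (793378/685079)*(-1/436) + 1456/867 = -396689/149347222 + 1456/867 = 217105625869/129484041474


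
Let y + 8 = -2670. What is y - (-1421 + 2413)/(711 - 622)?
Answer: -239334/89 ≈ -2689.1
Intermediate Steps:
y = -2678 (y = -8 - 2670 = -2678)
y - (-1421 + 2413)/(711 - 622) = -2678 - (-1421 + 2413)/(711 - 622) = -2678 - 992/89 = -239334/89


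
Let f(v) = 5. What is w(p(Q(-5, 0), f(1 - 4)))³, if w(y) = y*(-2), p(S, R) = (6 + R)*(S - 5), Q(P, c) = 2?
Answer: 287496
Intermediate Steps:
p(S, R) = (-5 + S)*(6 + R) (p(S, R) = (6 + R)*(-5 + S) = (-5 + S)*(6 + R))
w(y) = -2*y
w(p(Q(-5, 0), f(1 - 4)))³ = (-2*(-30 - 5*5 + 6*2 + 5*2))³ = (-2*(-30 - 25 + 12 + 10))³ = (-2*(-33))³ = 66³ = 287496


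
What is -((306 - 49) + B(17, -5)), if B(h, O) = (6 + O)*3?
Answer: -260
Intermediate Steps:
B(h, O) = 18 + 3*O
-((306 - 49) + B(17, -5)) = -((306 - 49) + (18 + 3*(-5))) = -(257 + (18 - 15)) = -(257 + 3) = -1*260 = -260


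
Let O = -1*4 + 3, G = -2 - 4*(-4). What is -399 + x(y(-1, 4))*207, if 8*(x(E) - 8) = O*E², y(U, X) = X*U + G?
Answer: -2661/2 ≈ -1330.5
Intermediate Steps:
G = 14 (G = -2 + 16 = 14)
y(U, X) = 14 + U*X (y(U, X) = X*U + 14 = U*X + 14 = 14 + U*X)
O = -1 (O = -4 + 3 = -1)
x(E) = 8 - E²/8 (x(E) = 8 + (-E²)/8 = 8 - E²/8)
-399 + x(y(-1, 4))*207 = -399 + (8 - (14 - 1*4)²/8)*207 = -399 + (8 - (14 - 4)²/8)*207 = -399 + (8 - ⅛*10²)*207 = -399 + (8 - ⅛*100)*207 = -399 + (8 - 25/2)*207 = -399 - 9/2*207 = -399 - 1863/2 = -2661/2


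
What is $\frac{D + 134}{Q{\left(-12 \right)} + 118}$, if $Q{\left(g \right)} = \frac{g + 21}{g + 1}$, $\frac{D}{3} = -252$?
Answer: $- \frac{6842}{1289} \approx -5.308$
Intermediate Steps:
$D = -756$ ($D = 3 \left(-252\right) = -756$)
$Q{\left(g \right)} = \frac{21 + g}{1 + g}$
$\frac{D + 134}{Q{\left(-12 \right)} + 118} = \frac{-756 + 134}{\frac{21 - 12}{1 - 12} + 118} = - \frac{622}{\frac{1}{-11} \cdot 9 + 118} = - \frac{622}{\left(- \frac{1}{11}\right) 9 + 118} = - \frac{622}{- \frac{9}{11} + 118} = - \frac{622}{\frac{1289}{11}} = \left(-622\right) \frac{11}{1289} = - \frac{6842}{1289}$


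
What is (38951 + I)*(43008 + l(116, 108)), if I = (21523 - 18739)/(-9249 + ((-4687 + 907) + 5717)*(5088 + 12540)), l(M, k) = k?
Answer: 19109566284309012/11378729 ≈ 1.6794e+9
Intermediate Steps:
I = 928/11378729 (I = 2784/(-9249 + (-3780 + 5717)*17628) = 2784/(-9249 + 1937*17628) = 2784/(-9249 + 34145436) = 2784/34136187 = 2784*(1/34136187) = 928/11378729 ≈ 8.1556e-5)
(38951 + I)*(43008 + l(116, 108)) = (38951 + 928/11378729)*(43008 + 108) = (443212874207/11378729)*43116 = 19109566284309012/11378729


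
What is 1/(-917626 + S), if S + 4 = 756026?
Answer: -1/161604 ≈ -6.1880e-6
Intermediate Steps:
S = 756022 (S = -4 + 756026 = 756022)
1/(-917626 + S) = 1/(-917626 + 756022) = 1/(-161604) = -1/161604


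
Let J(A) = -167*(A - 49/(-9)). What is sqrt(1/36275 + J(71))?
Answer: I*sqrt(6047553819341)/21765 ≈ 112.99*I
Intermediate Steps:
J(A) = -8183/9 - 167*A (J(A) = -167*(A - 49*(-1/9)) = -167*(A + 49/9) = -167*(49/9 + A) = -8183/9 - 167*A)
sqrt(1/36275 + J(71)) = sqrt(1/36275 + (-8183/9 - 167*71)) = sqrt(1/36275 + (-8183/9 - 11857)) = sqrt(1/36275 - 114896/9) = sqrt(-4167852391/326475) = I*sqrt(6047553819341)/21765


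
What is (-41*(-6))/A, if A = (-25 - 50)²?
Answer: 82/1875 ≈ 0.043733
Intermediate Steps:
A = 5625 (A = (-75)² = 5625)
(-41*(-6))/A = -41*(-6)/5625 = 246*(1/5625) = 82/1875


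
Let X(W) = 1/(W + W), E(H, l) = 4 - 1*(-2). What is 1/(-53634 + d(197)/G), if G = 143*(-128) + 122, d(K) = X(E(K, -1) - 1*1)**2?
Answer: -1818200/97517338801 ≈ -1.8645e-5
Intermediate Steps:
E(H, l) = 6 (E(H, l) = 4 + 2 = 6)
X(W) = 1/(2*W)
d(K) = 1/100 (d(K) = (1/(2*(6 - 1*1)))**2 = (1/(2*(6 - 1)))**2 = ((1/2)/5)**2 = ((1/2)*(1/5))**2 = (1/10)**2 = 1/100)
G = -18182 (G = -18304 + 122 = -18182)
1/(-53634 + d(197)/G) = 1/(-53634 + (1/100)/(-18182)) = 1/(-53634 + (1/100)*(-1/18182)) = 1/(-53634 - 1/1818200) = 1/(-97517338801/1818200) = -1818200/97517338801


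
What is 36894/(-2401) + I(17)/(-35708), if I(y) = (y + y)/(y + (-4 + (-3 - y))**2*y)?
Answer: -380073062053/24734520958 ≈ -15.366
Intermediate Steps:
I(y) = 2*y/(y + y*(-7 - y)**2) (I(y) = (2*y)/(y + (-7 - y)**2*y) = (2*y)/(y + y*(-7 - y)**2) = 2*y/(y + y*(-7 - y)**2))
36894/(-2401) + I(17)/(-35708) = 36894/(-2401) + (2/(1 + (7 + 17)**2))/(-35708) = 36894*(-1/2401) + (2/(1 + 24**2))*(-1/35708) = -36894/2401 + (2/(1 + 576))*(-1/35708) = -36894/2401 + (2/577)*(-1/35708) = -36894/2401 - 1/10301758 = -380073062053/24734520958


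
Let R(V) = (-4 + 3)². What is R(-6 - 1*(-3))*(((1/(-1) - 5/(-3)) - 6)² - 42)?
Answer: -122/9 ≈ -13.556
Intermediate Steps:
R(V) = 1 (R(V) = (-1)² = 1)
R(-6 - 1*(-3))*(((1/(-1) - 5/(-3)) - 6)² - 42) = 1*(((1/(-1) - 5/(-3)) - 6)² - 42) = 1*(((1*(-1) - 5*(-⅓)) - 6)² - 42) = 1*(((-1 + 5/3) - 6)² - 42) = 1*((⅔ - 6)² - 42) = 1*((-16/3)² - 42) = 1*(256/9 - 42) = 1*(-122/9) = -122/9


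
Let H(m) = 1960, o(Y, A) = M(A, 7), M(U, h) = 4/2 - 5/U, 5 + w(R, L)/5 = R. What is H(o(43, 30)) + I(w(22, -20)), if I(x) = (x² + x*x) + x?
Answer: 16495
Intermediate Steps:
w(R, L) = -25 + 5*R
I(x) = x + 2*x² (I(x) = (x² + x²) + x = 2*x² + x = x + 2*x²)
M(U, h) = 2 - 5/U (M(U, h) = 4*(½) - 5/U = 2 - 5/U)
o(Y, A) = 2 - 5/A
H(o(43, 30)) + I(w(22, -20)) = 1960 + (-25 + 5*22)*(1 + 2*(-25 + 5*22)) = 1960 + (-25 + 110)*(1 + 2*(-25 + 110)) = 1960 + 85*(1 + 2*85) = 1960 + 85*(1 + 170) = 1960 + 85*171 = 1960 + 14535 = 16495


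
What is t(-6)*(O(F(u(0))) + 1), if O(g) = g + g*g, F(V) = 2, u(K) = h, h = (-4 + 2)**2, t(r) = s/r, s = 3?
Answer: -7/2 ≈ -3.5000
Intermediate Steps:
t(r) = 3/r
h = 4 (h = (-2)**2 = 4)
u(K) = 4
O(g) = g + g**2
t(-6)*(O(F(u(0))) + 1) = (3/(-6))*(2*(1 + 2) + 1) = (3*(-1/6))*(2*3 + 1) = -(6 + 1)/2 = -1/2*7 = -7/2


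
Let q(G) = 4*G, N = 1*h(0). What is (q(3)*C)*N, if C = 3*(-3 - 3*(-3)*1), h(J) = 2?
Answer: 432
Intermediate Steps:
N = 2 (N = 1*2 = 2)
C = 18 (C = 3*(-3 + 9*1) = 3*(-3 + 9) = 3*6 = 18)
(q(3)*C)*N = ((4*3)*18)*2 = (12*18)*2 = 216*2 = 432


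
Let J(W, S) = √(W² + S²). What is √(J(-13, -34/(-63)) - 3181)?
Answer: √(-1402821 + 7*√671917)/21 ≈ 56.285*I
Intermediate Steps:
J(W, S) = √(S² + W²)
√(J(-13, -34/(-63)) - 3181) = √(√((-34/(-63))² + (-13)²) - 3181) = √(√((-34*(-1/63))² + 169) - 3181) = √(√((34/63)² + 169) - 3181) = √(√(1156/3969 + 169) - 3181) = √(√(671917/3969) - 3181) = √(√671917/63 - 3181) = √(-3181 + √671917/63)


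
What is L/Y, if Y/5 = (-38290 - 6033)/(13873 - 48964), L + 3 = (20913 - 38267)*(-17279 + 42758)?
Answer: -15515926708779/221615 ≈ -7.0013e+7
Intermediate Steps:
L = -442162569 (L = -3 + (20913 - 38267)*(-17279 + 42758) = -3 - 17354*25479 = -3 - 442162566 = -442162569)
Y = 221615/35091 (Y = 5*((-38290 - 6033)/(13873 - 48964)) = 5*(-44323/(-35091)) = 5*(-44323*(-1/35091)) = 5*(44323/35091) = 221615/35091 ≈ 6.3154)
L/Y = -442162569/221615/35091 = -442162569*35091/221615 = -15515926708779/221615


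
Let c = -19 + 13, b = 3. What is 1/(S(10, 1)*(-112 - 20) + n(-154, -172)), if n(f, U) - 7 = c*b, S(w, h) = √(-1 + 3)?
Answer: 1/3157 - 12*√2/3157 ≈ -0.0050588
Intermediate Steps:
c = -6
S(w, h) = √2
n(f, U) = -11 (n(f, U) = 7 - 6*3 = 7 - 18 = -11)
1/(S(10, 1)*(-112 - 20) + n(-154, -172)) = 1/(√2*(-112 - 20) - 11) = 1/(√2*(-132) - 11) = 1/(-132*√2 - 11) = 1/(-11 - 132*√2)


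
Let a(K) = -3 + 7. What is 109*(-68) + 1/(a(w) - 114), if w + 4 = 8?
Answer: -815321/110 ≈ -7412.0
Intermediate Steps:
w = 4 (w = -4 + 8 = 4)
a(K) = 4
109*(-68) + 1/(a(w) - 114) = 109*(-68) + 1/(4 - 114) = -7412 + 1/(-110) = -7412 - 1/110 = -815321/110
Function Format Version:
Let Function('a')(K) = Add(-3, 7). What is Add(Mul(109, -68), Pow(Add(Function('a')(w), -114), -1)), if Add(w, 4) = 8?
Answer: Rational(-815321, 110) ≈ -7412.0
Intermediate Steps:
w = 4 (w = Add(-4, 8) = 4)
Function('a')(K) = 4
Add(Mul(109, -68), Pow(Add(Function('a')(w), -114), -1)) = Add(Mul(109, -68), Pow(Add(4, -114), -1)) = Add(-7412, Pow(-110, -1)) = Add(-7412, Rational(-1, 110)) = Rational(-815321, 110)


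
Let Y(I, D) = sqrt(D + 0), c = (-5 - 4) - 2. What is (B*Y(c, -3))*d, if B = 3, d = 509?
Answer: 1527*I*sqrt(3) ≈ 2644.8*I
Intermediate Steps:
c = -11 (c = -9 - 2 = -11)
Y(I, D) = sqrt(D)
(B*Y(c, -3))*d = (3*sqrt(-3))*509 = (3*(I*sqrt(3)))*509 = (3*I*sqrt(3))*509 = 1527*I*sqrt(3)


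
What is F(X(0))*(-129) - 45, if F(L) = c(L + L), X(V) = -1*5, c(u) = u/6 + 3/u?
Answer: 2087/10 ≈ 208.70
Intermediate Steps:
c(u) = 3/u + u/6 (c(u) = u*(⅙) + 3/u = u/6 + 3/u = 3/u + u/6)
X(V) = -5
F(L) = L/3 + 3/(2*L) (F(L) = 3/(L + L) + (L + L)/6 = 3/((2*L)) + (2*L)/6 = 3*(1/(2*L)) + L/3 = 3/(2*L) + L/3 = L/3 + 3/(2*L))
F(X(0))*(-129) - 45 = ((⅓)*(-5) + (3/2)/(-5))*(-129) - 45 = (-5/3 + (3/2)*(-⅕))*(-129) - 45 = (-5/3 - 3/10)*(-129) - 45 = -59/30*(-129) - 45 = 2537/10 - 45 = 2087/10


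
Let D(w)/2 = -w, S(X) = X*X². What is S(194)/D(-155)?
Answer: 3650692/155 ≈ 23553.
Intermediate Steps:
S(X) = X³
D(w) = -2*w (D(w) = 2*(-w) = -2*w)
S(194)/D(-155) = 194³/((-2*(-155))) = 7301384/310 = 7301384*(1/310) = 3650692/155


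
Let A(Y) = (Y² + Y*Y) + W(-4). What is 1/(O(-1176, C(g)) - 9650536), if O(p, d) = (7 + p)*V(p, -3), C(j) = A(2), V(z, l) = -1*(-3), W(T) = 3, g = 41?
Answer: -1/9654043 ≈ -1.0358e-7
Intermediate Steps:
A(Y) = 3 + 2*Y² (A(Y) = (Y² + Y*Y) + 3 = (Y² + Y²) + 3 = 2*Y² + 3 = 3 + 2*Y²)
V(z, l) = 3
C(j) = 11 (C(j) = 3 + 2*2² = 3 + 2*4 = 3 + 8 = 11)
O(p, d) = 21 + 3*p (O(p, d) = (7 + p)*3 = 21 + 3*p)
1/(O(-1176, C(g)) - 9650536) = 1/((21 + 3*(-1176)) - 9650536) = 1/((21 - 3528) - 9650536) = 1/(-3507 - 9650536) = 1/(-9654043) = -1/9654043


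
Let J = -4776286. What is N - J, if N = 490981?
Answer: 5267267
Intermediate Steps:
N - J = 490981 - 1*(-4776286) = 490981 + 4776286 = 5267267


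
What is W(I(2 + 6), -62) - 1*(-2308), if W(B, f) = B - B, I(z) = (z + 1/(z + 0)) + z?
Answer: 2308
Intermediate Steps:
I(z) = 1/z + 2*z (I(z) = (z + 1/z) + z = 1/z + 2*z)
W(B, f) = 0
W(I(2 + 6), -62) - 1*(-2308) = 0 - 1*(-2308) = 0 + 2308 = 2308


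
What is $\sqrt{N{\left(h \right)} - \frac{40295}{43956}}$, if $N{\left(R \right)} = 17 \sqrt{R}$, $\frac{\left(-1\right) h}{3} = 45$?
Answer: $\frac{\sqrt{-49200195 + 2737184076 i \sqrt{15}}}{7326} \approx 9.9148 + 9.961 i$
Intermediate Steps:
$h = -135$ ($h = \left(-3\right) 45 = -135$)
$\sqrt{N{\left(h \right)} - \frac{40295}{43956}} = \sqrt{17 \sqrt{-135} - \frac{40295}{43956}} = \sqrt{17 \cdot 3 i \sqrt{15} - \frac{40295}{43956}} = \sqrt{51 i \sqrt{15} - \frac{40295}{43956}} = \sqrt{- \frac{40295}{43956} + 51 i \sqrt{15}}$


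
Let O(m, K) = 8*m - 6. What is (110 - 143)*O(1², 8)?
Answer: -66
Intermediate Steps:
O(m, K) = -6 + 8*m
(110 - 143)*O(1², 8) = (110 - 143)*(-6 + 8*1²) = -33*(-6 + 8*1) = -33*(-6 + 8) = -33*2 = -66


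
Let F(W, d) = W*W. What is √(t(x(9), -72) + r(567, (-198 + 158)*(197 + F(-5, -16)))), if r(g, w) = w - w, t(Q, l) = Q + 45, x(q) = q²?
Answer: 3*√14 ≈ 11.225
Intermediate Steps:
F(W, d) = W²
t(Q, l) = 45 + Q
r(g, w) = 0
√(t(x(9), -72) + r(567, (-198 + 158)*(197 + F(-5, -16)))) = √((45 + 9²) + 0) = √((45 + 81) + 0) = √(126 + 0) = √126 = 3*√14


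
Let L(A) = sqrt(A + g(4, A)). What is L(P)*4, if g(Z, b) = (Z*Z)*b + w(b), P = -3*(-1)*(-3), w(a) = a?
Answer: 36*I*sqrt(2) ≈ 50.912*I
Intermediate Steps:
P = -9 (P = 3*(-3) = -9)
g(Z, b) = b + b*Z**2 (g(Z, b) = (Z*Z)*b + b = Z**2*b + b = b*Z**2 + b = b + b*Z**2)
L(A) = 3*sqrt(2)*sqrt(A) (L(A) = sqrt(A + A*(1 + 4**2)) = sqrt(A + A*(1 + 16)) = sqrt(A + A*17) = sqrt(A + 17*A) = sqrt(18*A) = 3*sqrt(2)*sqrt(A))
L(P)*4 = (3*sqrt(2)*sqrt(-9))*4 = (3*sqrt(2)*(3*I))*4 = (9*I*sqrt(2))*4 = 36*I*sqrt(2)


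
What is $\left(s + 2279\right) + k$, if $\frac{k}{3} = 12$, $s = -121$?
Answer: $2194$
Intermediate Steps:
$k = 36$ ($k = 3 \cdot 12 = 36$)
$\left(s + 2279\right) + k = \left(-121 + 2279\right) + 36 = 2158 + 36 = 2194$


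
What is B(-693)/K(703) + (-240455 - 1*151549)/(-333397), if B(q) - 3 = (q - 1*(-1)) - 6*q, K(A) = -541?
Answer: -944480029/180367777 ≈ -5.2364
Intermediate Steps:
B(q) = 4 - 5*q (B(q) = 3 + ((q - 1*(-1)) - 6*q) = 3 + ((q + 1) - 6*q) = 3 + ((1 + q) - 6*q) = 3 + (1 - 5*q) = 4 - 5*q)
B(-693)/K(703) + (-240455 - 1*151549)/(-333397) = (4 - 5*(-693))/(-541) + (-240455 - 1*151549)/(-333397) = (4 + 3465)*(-1/541) + (-240455 - 151549)*(-1/333397) = 3469*(-1/541) - 392004*(-1/333397) = -3469/541 + 392004/333397 = -944480029/180367777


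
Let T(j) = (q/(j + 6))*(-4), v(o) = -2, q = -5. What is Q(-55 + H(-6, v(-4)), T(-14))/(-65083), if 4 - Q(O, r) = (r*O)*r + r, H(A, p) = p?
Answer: -1451/260332 ≈ -0.0055737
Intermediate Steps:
T(j) = 20/(6 + j) (T(j) = (-5/(j + 6))*(-4) = (-5/(6 + j))*(-4) = -5/(6 + j)*(-4) = 20/(6 + j))
Q(O, r) = 4 - r - O*r² (Q(O, r) = 4 - ((r*O)*r + r) = 4 - ((O*r)*r + r) = 4 - (O*r² + r) = 4 - (r + O*r²) = 4 + (-r - O*r²) = 4 - r - O*r²)
Q(-55 + H(-6, v(-4)), T(-14))/(-65083) = (4 - 20/(6 - 14) - (-55 - 2)*(20/(6 - 14))²)/(-65083) = (4 - 20/(-8) - 1*(-57)*(20/(-8))²)*(-1/65083) = (4 - 20*(-1)/8 - 1*(-57)*(20*(-⅛))²)*(-1/65083) = (4 - 1*(-5/2) - 1*(-57)*(-5/2)²)*(-1/65083) = (4 + 5/2 - 1*(-57)*25/4)*(-1/65083) = (4 + 5/2 + 1425/4)*(-1/65083) = (1451/4)*(-1/65083) = -1451/260332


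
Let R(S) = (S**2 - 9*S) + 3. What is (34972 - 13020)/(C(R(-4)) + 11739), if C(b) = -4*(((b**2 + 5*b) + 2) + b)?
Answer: -21952/1689 ≈ -12.997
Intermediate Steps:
R(S) = 3 + S**2 - 9*S
C(b) = -8 - 24*b - 4*b**2 (C(b) = -4*((2 + b**2 + 5*b) + b) = -4*(2 + b**2 + 6*b) = -8 - 24*b - 4*b**2)
(34972 - 13020)/(C(R(-4)) + 11739) = (34972 - 13020)/((-8 - 24*(3 + (-4)**2 - 9*(-4)) - 4*(3 + (-4)**2 - 9*(-4))**2) + 11739) = 21952/((-8 - 24*(3 + 16 + 36) - 4*(3 + 16 + 36)**2) + 11739) = 21952/((-8 - 24*55 - 4*55**2) + 11739) = 21952/((-8 - 1320 - 4*3025) + 11739) = 21952/((-8 - 1320 - 12100) + 11739) = 21952/(-13428 + 11739) = 21952/(-1689) = 21952*(-1/1689) = -21952/1689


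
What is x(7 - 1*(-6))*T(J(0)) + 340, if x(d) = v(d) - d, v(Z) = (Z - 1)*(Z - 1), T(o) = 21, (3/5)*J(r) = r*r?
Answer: 3091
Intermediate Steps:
J(r) = 5*r**2/3 (J(r) = 5*(r*r)/3 = 5*r**2/3)
v(Z) = (-1 + Z)**2 (v(Z) = (-1 + Z)*(-1 + Z) = (-1 + Z)**2)
x(d) = (-1 + d)**2 - d
x(7 - 1*(-6))*T(J(0)) + 340 = ((-1 + (7 - 1*(-6)))**2 - (7 - 1*(-6)))*21 + 340 = ((-1 + (7 + 6))**2 - (7 + 6))*21 + 340 = ((-1 + 13)**2 - 1*13)*21 + 340 = (12**2 - 13)*21 + 340 = (144 - 13)*21 + 340 = 131*21 + 340 = 2751 + 340 = 3091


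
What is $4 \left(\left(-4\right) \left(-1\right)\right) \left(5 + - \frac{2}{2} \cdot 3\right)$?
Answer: $32$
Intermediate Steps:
$4 \left(\left(-4\right) \left(-1\right)\right) \left(5 + - \frac{2}{2} \cdot 3\right) = 4 \cdot 4 \left(5 + \left(-2\right) \frac{1}{2} \cdot 3\right) = 16 \left(5 - 3\right) = 16 \cdot 2 = 32$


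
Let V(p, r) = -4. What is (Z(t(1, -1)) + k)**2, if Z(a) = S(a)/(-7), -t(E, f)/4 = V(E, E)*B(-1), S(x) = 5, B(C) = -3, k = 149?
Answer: 1077444/49 ≈ 21989.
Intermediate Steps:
t(E, f) = -48 (t(E, f) = -(-16)*(-3) = -4*12 = -48)
Z(a) = -5/7 (Z(a) = 5/(-7) = 5*(-1/7) = -5/7)
(Z(t(1, -1)) + k)**2 = (-5/7 + 149)**2 = (1038/7)**2 = 1077444/49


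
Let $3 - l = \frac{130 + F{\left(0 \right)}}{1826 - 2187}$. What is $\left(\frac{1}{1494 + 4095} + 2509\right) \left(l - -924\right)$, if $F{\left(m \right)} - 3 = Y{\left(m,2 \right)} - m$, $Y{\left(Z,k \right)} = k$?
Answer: $\frac{521620188796}{224181} \approx 2.3268 \cdot 10^{6}$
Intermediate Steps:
$F{\left(m \right)} = 5 - m$ ($F{\left(m \right)} = 3 - \left(-2 + m\right) = 5 - m$)
$l = \frac{1218}{361}$ ($l = 3 - \frac{130 + \left(5 - 0\right)}{1826 - 2187} = 3 - \frac{130 + \left(5 + 0\right)}{-361} = 3 - \left(130 + 5\right) \left(- \frac{1}{361}\right) = 3 - 135 \left(- \frac{1}{361}\right) = 3 - - \frac{135}{361} = 3 + \frac{135}{361} = \frac{1218}{361} \approx 3.374$)
$\left(\frac{1}{1494 + 4095} + 2509\right) \left(l - -924\right) = \left(\frac{1}{1494 + 4095} + 2509\right) \left(\frac{1218}{361} - -924\right) = \left(\frac{1}{5589} + 2509\right) \left(\frac{1218}{361} + 924\right) = \left(\frac{1}{5589} + 2509\right) \frac{334782}{361} = \frac{14022802}{5589} \cdot \frac{334782}{361} = \frac{521620188796}{224181}$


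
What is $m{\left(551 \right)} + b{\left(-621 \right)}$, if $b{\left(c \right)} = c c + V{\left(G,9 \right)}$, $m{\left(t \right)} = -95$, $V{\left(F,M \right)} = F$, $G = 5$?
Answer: $385551$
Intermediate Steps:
$b{\left(c \right)} = 5 + c^{2}$ ($b{\left(c \right)} = c c + 5 = c^{2} + 5 = 5 + c^{2}$)
$m{\left(551 \right)} + b{\left(-621 \right)} = -95 + \left(5 + \left(-621\right)^{2}\right) = -95 + \left(5 + 385641\right) = -95 + 385646 = 385551$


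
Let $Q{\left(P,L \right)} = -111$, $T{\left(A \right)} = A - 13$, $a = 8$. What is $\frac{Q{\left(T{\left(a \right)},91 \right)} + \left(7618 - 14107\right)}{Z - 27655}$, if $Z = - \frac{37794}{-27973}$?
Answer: $\frac{184621800}{773555521} \approx 0.23867$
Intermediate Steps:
$T{\left(A \right)} = -13 + A$
$Z = \frac{37794}{27973}$ ($Z = \left(-37794\right) \left(- \frac{1}{27973}\right) = \frac{37794}{27973} \approx 1.3511$)
$\frac{Q{\left(T{\left(a \right)},91 \right)} + \left(7618 - 14107\right)}{Z - 27655} = \frac{-111 + \left(7618 - 14107\right)}{\frac{37794}{27973} - 27655} = \frac{-111 + \left(7618 - 14107\right)}{- \frac{773555521}{27973}} = \left(-111 - 6489\right) \left(- \frac{27973}{773555521}\right) = \left(-6600\right) \left(- \frac{27973}{773555521}\right) = \frac{184621800}{773555521}$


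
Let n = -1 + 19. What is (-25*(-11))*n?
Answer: 4950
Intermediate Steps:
n = 18
(-25*(-11))*n = -25*(-11)*18 = 275*18 = 4950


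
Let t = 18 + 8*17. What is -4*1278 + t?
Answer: -4958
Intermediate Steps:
t = 154 (t = 18 + 136 = 154)
-4*1278 + t = -4*1278 + 154 = -5112 + 154 = -4958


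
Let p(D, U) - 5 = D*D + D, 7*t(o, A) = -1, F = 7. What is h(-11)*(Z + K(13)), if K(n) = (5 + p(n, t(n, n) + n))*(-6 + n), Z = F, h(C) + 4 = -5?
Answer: -12159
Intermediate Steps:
h(C) = -9 (h(C) = -4 - 5 = -9)
t(o, A) = -1/7 (t(o, A) = (1/7)*(-1) = -1/7)
Z = 7
p(D, U) = 5 + D + D**2 (p(D, U) = 5 + (D*D + D) = 5 + (D**2 + D) = 5 + (D + D**2) = 5 + D + D**2)
K(n) = (-6 + n)*(10 + n + n**2) (K(n) = (5 + (5 + n + n**2))*(-6 + n) = (10 + n + n**2)*(-6 + n) = (-6 + n)*(10 + n + n**2))
h(-11)*(Z + K(13)) = -9*(7 + (-60 + 13**3 - 5*13**2 + 4*13)) = -9*(7 + (-60 + 2197 - 5*169 + 52)) = -9*(7 + (-60 + 2197 - 845 + 52)) = -9*(7 + 1344) = -9*1351 = -12159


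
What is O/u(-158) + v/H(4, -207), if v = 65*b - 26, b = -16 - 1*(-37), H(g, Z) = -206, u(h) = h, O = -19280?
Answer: 18253/158 ≈ 115.53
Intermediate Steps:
b = 21 (b = -16 + 37 = 21)
v = 1339 (v = 65*21 - 26 = 1365 - 26 = 1339)
O/u(-158) + v/H(4, -207) = -19280/(-158) + 1339/(-206) = -19280*(-1/158) + 1339*(-1/206) = 9640/79 - 13/2 = 18253/158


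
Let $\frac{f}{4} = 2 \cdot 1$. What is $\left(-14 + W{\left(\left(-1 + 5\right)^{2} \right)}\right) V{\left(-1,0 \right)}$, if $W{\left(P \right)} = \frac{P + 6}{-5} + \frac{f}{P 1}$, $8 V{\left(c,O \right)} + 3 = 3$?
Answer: $0$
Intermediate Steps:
$V{\left(c,O \right)} = 0$ ($V{\left(c,O \right)} = - \frac{3}{8} + \frac{1}{8} \cdot 3 = - \frac{3}{8} + \frac{3}{8} = 0$)
$f = 8$ ($f = 4 \cdot 2 \cdot 1 = 4 \cdot 2 = 8$)
$W{\left(P \right)} = - \frac{6}{5} + \frac{8}{P} - \frac{P}{5}$ ($W{\left(P \right)} = \frac{P + 6}{-5} + \frac{8}{P 1} = \left(6 + P\right) \left(- \frac{1}{5}\right) + \frac{8}{P} = \left(- \frac{6}{5} - \frac{P}{5}\right) + \frac{8}{P} = - \frac{6}{5} + \frac{8}{P} - \frac{P}{5}$)
$\left(-14 + W{\left(\left(-1 + 5\right)^{2} \right)}\right) V{\left(-1,0 \right)} = \left(-14 + \frac{40 - \left(-1 + 5\right)^{2} \left(6 + \left(-1 + 5\right)^{2}\right)}{5 \left(-1 + 5\right)^{2}}\right) 0 = \left(-14 + \frac{40 - 4^{2} \left(6 + 4^{2}\right)}{5 \cdot 4^{2}}\right) 0 = \left(-14 + \frac{40 - 16 \left(6 + 16\right)}{5 \cdot 16}\right) 0 = \left(-14 + \frac{1}{5} \cdot \frac{1}{16} \left(40 - 16 \cdot 22\right)\right) 0 = \left(-14 + \frac{1}{5} \cdot \frac{1}{16} \left(40 - 352\right)\right) 0 = \left(-14 + \frac{1}{5} \cdot \frac{1}{16} \left(-312\right)\right) 0 = \left(-14 - \frac{39}{10}\right) 0 = \left(- \frac{179}{10}\right) 0 = 0$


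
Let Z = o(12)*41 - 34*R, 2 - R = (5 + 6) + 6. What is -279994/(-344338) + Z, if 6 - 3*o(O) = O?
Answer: 73828329/172169 ≈ 428.81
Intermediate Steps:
o(O) = 2 - O/3
R = -15 (R = 2 - ((5 + 6) + 6) = 2 - (11 + 6) = 2 - 1*17 = 2 - 17 = -15)
Z = 428 (Z = (2 - ⅓*12)*41 - 34*(-15) = (2 - 4)*41 + 510 = -2*41 + 510 = -82 + 510 = 428)
-279994/(-344338) + Z = -279994/(-344338) + 428 = -279994*(-1/344338) + 428 = 139997/172169 + 428 = 73828329/172169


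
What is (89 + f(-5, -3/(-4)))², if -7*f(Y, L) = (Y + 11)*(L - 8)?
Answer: 1776889/196 ≈ 9065.8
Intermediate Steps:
f(Y, L) = -(-8 + L)*(11 + Y)/7 (f(Y, L) = -(Y + 11)*(L - 8)/7 = -(11 + Y)*(-8 + L)/7 = -(-8 + L)*(11 + Y)/7)
(89 + f(-5, -3/(-4)))² = (89 + (88/7 - (-33)/(7*(-4)) + (8/7)*(-5) - ⅐*(-3/(-4))*(-5)))² = (89 + (88/7 - (-33)*(-1)/(7*4) - 40/7 - ⅐*(-3*(-¼))*(-5)))² = (89 + (88/7 - 11/7*¾ - 40/7 - ⅐*¾*(-5)))² = (89 + (88/7 - 33/28 - 40/7 + 15/28))² = (89 + 87/14)² = (1333/14)² = 1776889/196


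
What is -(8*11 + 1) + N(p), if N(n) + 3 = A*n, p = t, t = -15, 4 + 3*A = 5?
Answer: -97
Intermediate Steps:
A = ⅓ (A = -4/3 + (⅓)*5 = -4/3 + 5/3 = ⅓ ≈ 0.33333)
p = -15
N(n) = -3 + n/3
-(8*11 + 1) + N(p) = -(8*11 + 1) + (-3 + (⅓)*(-15)) = -(88 + 1) + (-3 - 5) = -1*89 - 8 = -89 - 8 = -97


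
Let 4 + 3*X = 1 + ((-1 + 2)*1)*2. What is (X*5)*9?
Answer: -15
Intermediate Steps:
X = -1/3 (X = -4/3 + (1 + ((-1 + 2)*1)*2)/3 = -4/3 + (1 + (1*1)*2)/3 = -4/3 + (1 + 1*2)/3 = -4/3 + (1 + 2)/3 = -4/3 + (1/3)*3 = -4/3 + 1 = -1/3 ≈ -0.33333)
(X*5)*9 = -1/3*5*9 = -5/3*9 = -15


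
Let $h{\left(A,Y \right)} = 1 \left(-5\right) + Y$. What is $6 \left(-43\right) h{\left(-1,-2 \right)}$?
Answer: $1806$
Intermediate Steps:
$h{\left(A,Y \right)} = -5 + Y$
$6 \left(-43\right) h{\left(-1,-2 \right)} = 6 \left(-43\right) \left(-5 - 2\right) = \left(-258\right) \left(-7\right) = 1806$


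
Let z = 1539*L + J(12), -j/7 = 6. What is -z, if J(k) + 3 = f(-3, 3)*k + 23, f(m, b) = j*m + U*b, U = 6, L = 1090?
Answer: -1679258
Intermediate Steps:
j = -42 (j = -7*6 = -42)
f(m, b) = -42*m + 6*b
J(k) = 20 + 144*k (J(k) = -3 + ((-42*(-3) + 6*3)*k + 23) = -3 + ((126 + 18)*k + 23) = -3 + (144*k + 23) = -3 + (23 + 144*k) = 20 + 144*k)
z = 1679258 (z = 1539*1090 + (20 + 144*12) = 1677510 + (20 + 1728) = 1677510 + 1748 = 1679258)
-z = -1*1679258 = -1679258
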